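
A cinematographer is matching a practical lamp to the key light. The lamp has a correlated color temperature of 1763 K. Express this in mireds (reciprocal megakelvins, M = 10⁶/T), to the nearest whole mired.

567 mireds

M = 10⁶ / 1763 = 567.215 → 567 mireds.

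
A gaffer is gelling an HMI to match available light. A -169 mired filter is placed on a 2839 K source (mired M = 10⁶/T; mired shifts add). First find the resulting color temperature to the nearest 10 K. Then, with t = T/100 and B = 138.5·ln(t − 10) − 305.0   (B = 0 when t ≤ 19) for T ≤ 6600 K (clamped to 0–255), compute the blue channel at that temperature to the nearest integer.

M_in = 10⁶/2839 = 352.24; M_out = 352.24 + (-169) = 183.24.
T_out = 10⁶/183.24 = 5457.4 K → 5460 K; t = 54.6.
B = 138.5·ln(54.6 − 10) − 305.0 = 138.5·ln 44.6 − 305.0 = 138.5·3.7977 − 305.0 = 220.986.
Rounded: 221.

221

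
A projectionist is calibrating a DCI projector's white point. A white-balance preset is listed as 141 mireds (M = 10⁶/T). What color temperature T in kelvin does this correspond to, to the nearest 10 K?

T = 10⁶ / 141 = 7092.20 K → 7090 K.

7090 K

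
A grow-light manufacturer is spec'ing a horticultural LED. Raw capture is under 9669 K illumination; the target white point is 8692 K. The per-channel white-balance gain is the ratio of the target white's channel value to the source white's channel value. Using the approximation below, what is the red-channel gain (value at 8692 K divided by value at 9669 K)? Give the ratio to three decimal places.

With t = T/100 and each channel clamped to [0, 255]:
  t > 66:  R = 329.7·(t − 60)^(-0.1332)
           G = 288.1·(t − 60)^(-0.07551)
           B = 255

At 9669 K (t = 96.69):
  R = 329.7·(96.69 − 60)^(-0.1332) = 329.7·36.69^(-0.1332) = 329.7·0.61887 = 204.043.
At 8692 K (t = 86.92):
  R = 329.7·(86.92 − 60)^(-0.1332) = 329.7·26.92^(-0.1332) = 329.7·0.64493 = 212.634.
Gain = 212.634 / 204.043 = 1.0421 → 1.042.

1.042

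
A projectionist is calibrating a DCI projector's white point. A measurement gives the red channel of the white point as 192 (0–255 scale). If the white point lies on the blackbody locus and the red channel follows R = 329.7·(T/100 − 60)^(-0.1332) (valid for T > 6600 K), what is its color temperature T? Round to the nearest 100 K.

(t − 60)^(-0.1332) = 192/329.7 = 0.58235.
t − 60 = 0.58235^(1/-0.1332) = 0.58235^(-7.508) = 57.929, so t = 117.929.
T = 100·t = 11793 K → 11800 K to the nearest 100 K.

11800 K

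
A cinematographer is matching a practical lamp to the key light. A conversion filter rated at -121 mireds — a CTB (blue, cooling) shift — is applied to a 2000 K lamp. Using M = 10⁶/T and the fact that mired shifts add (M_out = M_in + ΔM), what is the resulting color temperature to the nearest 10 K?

M_in = 10⁶/2000 = 500.00 mireds.
M_out = 500.00 + (-121) = 379.00 mireds.
T_out = 10⁶/379.00 = 2638.5 K → 2640 K.

2640 K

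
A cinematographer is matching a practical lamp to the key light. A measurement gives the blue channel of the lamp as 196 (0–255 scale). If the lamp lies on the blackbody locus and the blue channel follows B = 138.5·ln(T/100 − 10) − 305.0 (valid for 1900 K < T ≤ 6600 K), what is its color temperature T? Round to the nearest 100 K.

ln(t − 10) = (196 + 305.0) / 138.5 = 3.6173.
t − 10 = e^3.6173 = 37.238, so t = 47.238.
T = 100·t = 4724 K → 4700 K to the nearest 100 K.

4700 K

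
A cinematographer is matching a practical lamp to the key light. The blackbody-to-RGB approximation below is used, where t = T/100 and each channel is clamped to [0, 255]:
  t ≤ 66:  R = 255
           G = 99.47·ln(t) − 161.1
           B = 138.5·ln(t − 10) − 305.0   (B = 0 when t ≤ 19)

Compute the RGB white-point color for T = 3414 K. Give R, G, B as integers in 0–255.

R=255, G=190, B=136

t = 3414/100 = 34.14; the t ≤ 66 branch applies.
R = 255 by definition for t ≤ 66.
G = 99.47·ln 34.14 − 161.1 = 99.47·3.5305 − 161.1 = 190.076.
B = 138.5·ln(34.14 − 10) − 305.0 = 138.5·ln 24.14 − 305.0 = 138.5·3.1839 − 305.0 = 135.966.
Rounded: (255, 190, 136).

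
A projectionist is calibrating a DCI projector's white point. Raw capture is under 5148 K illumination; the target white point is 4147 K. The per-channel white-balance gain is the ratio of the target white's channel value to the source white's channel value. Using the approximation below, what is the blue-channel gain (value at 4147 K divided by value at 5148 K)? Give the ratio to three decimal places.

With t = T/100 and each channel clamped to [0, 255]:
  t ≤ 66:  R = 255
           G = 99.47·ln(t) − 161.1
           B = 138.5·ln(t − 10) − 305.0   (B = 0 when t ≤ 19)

0.819

At 5148 K (t = 51.48):
  B = 138.5·ln(51.48 − 10) − 305.0 = 138.5·ln 41.48 − 305.0 = 138.5·3.7252 − 305.0 = 210.942.
At 4147 K (t = 41.47):
  B = 138.5·ln(41.47 − 10) − 305.0 = 138.5·ln 31.47 − 305.0 = 138.5·3.4490 − 305.0 = 172.691.
Gain = 172.691 / 210.942 = 0.8187 → 0.819.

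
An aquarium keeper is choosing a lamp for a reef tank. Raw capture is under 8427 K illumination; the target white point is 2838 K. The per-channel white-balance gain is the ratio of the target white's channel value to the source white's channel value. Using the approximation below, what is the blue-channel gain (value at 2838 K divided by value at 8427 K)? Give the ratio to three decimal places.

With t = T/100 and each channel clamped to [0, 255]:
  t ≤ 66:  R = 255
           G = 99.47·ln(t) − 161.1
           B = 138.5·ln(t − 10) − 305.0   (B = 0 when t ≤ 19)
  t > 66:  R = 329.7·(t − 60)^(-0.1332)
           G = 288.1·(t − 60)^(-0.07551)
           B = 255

0.385

At 8427 K (t = 84.27):
  B = 255 by definition for t > 66.
At 2838 K (t = 28.38):
  B = 138.5·ln(28.38 − 10) − 305.0 = 138.5·ln 18.38 − 305.0 = 138.5·2.9113 − 305.0 = 98.210.
Gain = 98.210 / 255.000 = 0.3851 → 0.385.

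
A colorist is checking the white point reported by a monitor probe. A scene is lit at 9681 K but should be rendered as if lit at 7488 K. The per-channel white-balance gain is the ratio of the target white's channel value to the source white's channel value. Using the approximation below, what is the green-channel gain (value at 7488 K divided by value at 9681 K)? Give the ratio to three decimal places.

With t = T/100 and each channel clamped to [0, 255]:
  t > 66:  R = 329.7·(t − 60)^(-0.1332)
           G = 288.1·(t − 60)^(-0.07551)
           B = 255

At 9681 K (t = 96.81):
  G = 288.1·(96.81 − 60)^(-0.07551) = 288.1·36.81^(-0.07551) = 288.1·0.76165 = 219.431.
At 7488 K (t = 74.88):
  G = 288.1·(74.88 − 60)^(-0.07551) = 288.1·14.88^(-0.07551) = 288.1·0.81556 = 234.963.
Gain = 234.963 / 219.431 = 1.0708 → 1.071.

1.071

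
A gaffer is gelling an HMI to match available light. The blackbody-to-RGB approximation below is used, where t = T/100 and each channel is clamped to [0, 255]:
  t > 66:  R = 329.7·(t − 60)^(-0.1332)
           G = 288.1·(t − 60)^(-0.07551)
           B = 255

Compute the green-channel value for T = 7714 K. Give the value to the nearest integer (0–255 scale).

232

t = 7714/100 = 77.14; the t > 66 branch applies.
G = 288.1·(77.14 − 60)^(-0.07551) = 288.1·17.14^(-0.07551) = 288.1·0.80690 = 232.468.
Rounded: 232.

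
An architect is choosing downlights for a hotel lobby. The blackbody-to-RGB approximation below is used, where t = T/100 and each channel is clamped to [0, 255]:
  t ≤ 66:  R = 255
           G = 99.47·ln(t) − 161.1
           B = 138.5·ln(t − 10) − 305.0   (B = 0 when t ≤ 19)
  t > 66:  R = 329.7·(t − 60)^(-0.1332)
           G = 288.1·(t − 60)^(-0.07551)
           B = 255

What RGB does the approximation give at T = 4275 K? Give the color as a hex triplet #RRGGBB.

t = 4275/100 = 42.75; the t ≤ 66 branch applies.
R = 255 by definition for t ≤ 66.
G = 99.47·ln 42.75 − 161.1 = 99.47·3.7554 − 161.1 = 212.447.
B = 138.5·ln(42.75 − 10) − 305.0 = 138.5·ln 32.75 − 305.0 = 138.5·3.4889 − 305.0 = 178.213.
Rounded: (255, 212, 178).
In hex: #FFD4B2.

#FFD4B2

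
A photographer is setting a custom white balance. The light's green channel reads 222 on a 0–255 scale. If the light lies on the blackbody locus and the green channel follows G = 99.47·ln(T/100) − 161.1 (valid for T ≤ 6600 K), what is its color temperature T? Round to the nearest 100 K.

4700 K

ln t = (222 + 161.1) / 99.47 = 3.8514.
t = e^3.8514 = 47.059.
T = 100·t = 4706 K → 4700 K to the nearest 100 K.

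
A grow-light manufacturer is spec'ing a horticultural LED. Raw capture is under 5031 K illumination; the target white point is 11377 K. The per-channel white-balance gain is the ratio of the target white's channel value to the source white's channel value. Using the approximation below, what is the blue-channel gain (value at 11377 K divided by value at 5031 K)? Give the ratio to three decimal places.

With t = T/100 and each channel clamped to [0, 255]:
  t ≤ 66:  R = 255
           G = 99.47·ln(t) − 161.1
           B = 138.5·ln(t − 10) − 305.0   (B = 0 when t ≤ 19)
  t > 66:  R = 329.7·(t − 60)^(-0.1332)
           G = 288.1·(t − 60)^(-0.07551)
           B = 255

1.232

At 5031 K (t = 50.31):
  B = 138.5·ln(50.31 − 10) − 305.0 = 138.5·ln 40.31 − 305.0 = 138.5·3.6966 − 305.0 = 206.979.
At 11377 K (t = 113.77):
  B = 255 by definition for t > 66.
Gain = 255.000 / 206.979 = 1.2320 → 1.232.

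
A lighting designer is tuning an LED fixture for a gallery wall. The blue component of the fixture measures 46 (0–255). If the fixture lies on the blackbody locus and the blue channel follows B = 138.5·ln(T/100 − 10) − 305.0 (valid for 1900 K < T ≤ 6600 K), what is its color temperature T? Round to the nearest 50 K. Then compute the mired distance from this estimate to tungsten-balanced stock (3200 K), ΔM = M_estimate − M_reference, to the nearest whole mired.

+132 mireds

ln(t − 10) = (46 + 305.0) / 138.5 = 2.5343.
t − 10 = e^2.5343 = 12.608, so t = 22.608.
T = 100·t = 2261 K → 2250 K to the nearest 50 K.
M_estimate = 10⁶/2250 = 444.44; M_reference = 10⁶/3200 = 312.50.
ΔM = 444.44 − 312.50 = 131.94 → +132 mireds.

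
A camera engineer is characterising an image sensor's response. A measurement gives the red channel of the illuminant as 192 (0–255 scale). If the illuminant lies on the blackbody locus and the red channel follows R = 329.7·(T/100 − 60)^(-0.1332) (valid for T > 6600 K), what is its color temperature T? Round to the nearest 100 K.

(t − 60)^(-0.1332) = 192/329.7 = 0.58235.
t − 60 = 0.58235^(1/-0.1332) = 0.58235^(-7.508) = 57.929, so t = 117.929.
T = 100·t = 11793 K → 11800 K to the nearest 100 K.

11800 K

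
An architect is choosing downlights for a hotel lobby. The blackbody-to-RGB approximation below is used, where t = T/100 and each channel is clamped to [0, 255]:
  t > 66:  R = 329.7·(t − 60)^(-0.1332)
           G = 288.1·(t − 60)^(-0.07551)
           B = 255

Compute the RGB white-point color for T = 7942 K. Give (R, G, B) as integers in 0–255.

(222, 230, 255)

t = 7942/100 = 79.42; the t > 66 branch applies.
R = 329.7·(79.42 − 60)^(-0.1332) = 329.7·19.42^(-0.1332) = 329.7·0.67360 = 222.088.
G = 288.1·(79.42 − 60)^(-0.07551) = 288.1·19.42^(-0.07551) = 288.1·0.79933 = 230.286.
B = 255 by definition for t > 66.
Rounded: (222, 230, 255).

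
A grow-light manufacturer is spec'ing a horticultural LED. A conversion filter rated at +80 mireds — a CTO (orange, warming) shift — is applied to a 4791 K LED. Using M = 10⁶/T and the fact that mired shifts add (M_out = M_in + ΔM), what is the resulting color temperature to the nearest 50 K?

3450 K

M_in = 10⁶/4791 = 208.72 mireds.
M_out = 208.72 + (+80) = 288.72 mireds.
T_out = 10⁶/288.72 = 3463.5 K → 3450 K.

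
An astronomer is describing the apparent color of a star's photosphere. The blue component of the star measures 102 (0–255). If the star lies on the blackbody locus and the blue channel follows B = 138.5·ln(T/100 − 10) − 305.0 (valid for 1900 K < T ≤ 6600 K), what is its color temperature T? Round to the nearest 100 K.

ln(t − 10) = (102 + 305.0) / 138.5 = 2.9386.
t − 10 = e^2.9386 = 18.890, so t = 28.890.
T = 100·t = 2889 K → 2900 K to the nearest 100 K.

2900 K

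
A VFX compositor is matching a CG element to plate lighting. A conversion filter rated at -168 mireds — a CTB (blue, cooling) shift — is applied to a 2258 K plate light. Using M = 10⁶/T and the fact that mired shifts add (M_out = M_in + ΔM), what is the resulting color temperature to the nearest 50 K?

M_in = 10⁶/2258 = 442.87 mireds.
M_out = 442.87 + (-168) = 274.87 mireds.
T_out = 10⁶/274.87 = 3638.1 K → 3650 K.

3650 K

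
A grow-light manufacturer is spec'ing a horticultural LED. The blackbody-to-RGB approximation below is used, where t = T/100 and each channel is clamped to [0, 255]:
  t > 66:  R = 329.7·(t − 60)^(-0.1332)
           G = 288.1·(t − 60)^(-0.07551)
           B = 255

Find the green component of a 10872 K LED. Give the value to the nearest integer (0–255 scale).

215

t = 10872/100 = 108.72; the t > 66 branch applies.
G = 288.1·(108.72 − 60)^(-0.07551) = 288.1·48.72^(-0.07551) = 288.1·0.74569 = 214.835.
Rounded: 215.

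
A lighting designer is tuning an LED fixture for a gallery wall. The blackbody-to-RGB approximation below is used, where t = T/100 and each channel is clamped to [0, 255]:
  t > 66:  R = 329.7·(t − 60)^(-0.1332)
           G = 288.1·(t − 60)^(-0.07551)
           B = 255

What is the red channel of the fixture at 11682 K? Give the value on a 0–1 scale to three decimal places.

0.755

t = 11682/100 = 116.82; the t > 66 branch applies.
R = 329.7·(116.82 − 60)^(-0.1332) = 329.7·56.82^(-0.1332) = 329.7·0.58385 = 192.495.
On a 0–1 scale: 192.495/255 = 0.7549 → 0.755.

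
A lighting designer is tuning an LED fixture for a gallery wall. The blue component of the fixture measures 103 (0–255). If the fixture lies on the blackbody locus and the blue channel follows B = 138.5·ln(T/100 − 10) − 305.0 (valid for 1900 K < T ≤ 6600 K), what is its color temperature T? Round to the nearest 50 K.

2900 K

ln(t − 10) = (103 + 305.0) / 138.5 = 2.9458.
t − 10 = e^2.9458 = 19.027, so t = 29.027.
T = 100·t = 2903 K → 2900 K to the nearest 50 K.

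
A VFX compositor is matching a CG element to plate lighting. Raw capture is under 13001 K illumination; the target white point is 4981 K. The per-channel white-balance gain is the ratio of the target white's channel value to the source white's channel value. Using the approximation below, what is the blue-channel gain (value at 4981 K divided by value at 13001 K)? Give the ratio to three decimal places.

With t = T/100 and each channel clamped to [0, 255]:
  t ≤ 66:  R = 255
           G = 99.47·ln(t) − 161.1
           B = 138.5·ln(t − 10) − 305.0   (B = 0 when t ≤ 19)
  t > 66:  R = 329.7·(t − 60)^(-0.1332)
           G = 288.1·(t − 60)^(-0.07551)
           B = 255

0.805

At 13001 K (t = 130.01):
  B = 255 by definition for t > 66.
At 4981 K (t = 49.81):
  B = 138.5·ln(49.81 − 10) − 305.0 = 138.5·ln 39.81 − 305.0 = 138.5·3.6841 − 305.0 = 205.250.
Gain = 205.250 / 255.000 = 0.8049 → 0.805.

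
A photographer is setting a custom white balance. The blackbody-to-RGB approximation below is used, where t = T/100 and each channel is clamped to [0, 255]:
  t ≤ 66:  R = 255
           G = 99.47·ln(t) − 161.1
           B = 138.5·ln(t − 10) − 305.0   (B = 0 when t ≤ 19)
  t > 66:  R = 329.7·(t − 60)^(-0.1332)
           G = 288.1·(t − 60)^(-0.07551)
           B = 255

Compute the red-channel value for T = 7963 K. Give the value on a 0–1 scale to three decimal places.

t = 7963/100 = 79.63; the t > 66 branch applies.
R = 329.7·(79.63 − 60)^(-0.1332) = 329.7·19.63^(-0.1332) = 329.7·0.67264 = 221.770.
On a 0–1 scale: 221.770/255 = 0.8697 → 0.870.

0.870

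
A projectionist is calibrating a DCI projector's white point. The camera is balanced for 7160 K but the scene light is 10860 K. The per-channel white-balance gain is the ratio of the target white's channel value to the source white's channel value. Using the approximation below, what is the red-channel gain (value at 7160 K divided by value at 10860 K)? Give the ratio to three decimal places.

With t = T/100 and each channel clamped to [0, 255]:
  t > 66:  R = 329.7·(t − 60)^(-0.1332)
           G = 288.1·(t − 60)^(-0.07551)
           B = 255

At 10860 K (t = 108.6):
  R = 329.7·(108.6 − 60)^(-0.1332) = 329.7·48.6^(-0.1332) = 329.7·0.59613 = 196.544.
At 7160 K (t = 71.6):
  R = 329.7·(71.6 − 60)^(-0.1332) = 329.7·11.6^(-0.1332) = 329.7·0.72146 = 237.866.
Gain = 237.866 / 196.544 = 1.2102 → 1.210.

1.210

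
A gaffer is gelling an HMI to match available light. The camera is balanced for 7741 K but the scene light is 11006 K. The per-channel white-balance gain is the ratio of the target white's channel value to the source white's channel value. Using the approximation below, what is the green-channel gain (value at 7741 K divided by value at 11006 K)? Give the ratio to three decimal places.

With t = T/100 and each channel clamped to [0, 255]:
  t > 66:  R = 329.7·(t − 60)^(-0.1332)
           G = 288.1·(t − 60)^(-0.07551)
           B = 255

At 11006 K (t = 110.06):
  G = 288.1·(110.06 − 60)^(-0.07551) = 288.1·50.06^(-0.07551) = 288.1·0.74417 = 214.395.
At 7741 K (t = 77.41):
  G = 288.1·(77.41 − 60)^(-0.07551) = 288.1·17.41^(-0.07551) = 288.1·0.80595 = 232.194.
Gain = 232.194 / 214.395 = 1.0830 → 1.083.

1.083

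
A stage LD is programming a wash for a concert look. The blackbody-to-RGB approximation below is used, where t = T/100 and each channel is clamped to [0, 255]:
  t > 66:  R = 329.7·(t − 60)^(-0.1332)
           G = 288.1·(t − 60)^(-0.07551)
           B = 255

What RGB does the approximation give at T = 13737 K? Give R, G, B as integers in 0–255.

t = 13737/100 = 137.37; the t > 66 branch applies.
R = 329.7·(137.37 − 60)^(-0.1332) = 329.7·77.37^(-0.1332) = 329.7·0.56033 = 184.740.
G = 288.1·(137.37 − 60)^(-0.07551) = 288.1·77.37^(-0.07551) = 288.1·0.72010 = 207.461.
B = 255 by definition for t > 66.
Rounded: (185, 207, 255).

R=185, G=207, B=255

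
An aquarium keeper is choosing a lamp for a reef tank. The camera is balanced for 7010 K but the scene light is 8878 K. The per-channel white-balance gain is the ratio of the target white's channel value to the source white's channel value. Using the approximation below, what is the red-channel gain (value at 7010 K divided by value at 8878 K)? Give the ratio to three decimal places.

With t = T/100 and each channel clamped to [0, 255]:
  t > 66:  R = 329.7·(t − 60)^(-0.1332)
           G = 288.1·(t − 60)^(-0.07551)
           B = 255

1.150

At 8878 K (t = 88.78):
  R = 329.7·(88.78 − 60)^(-0.1332) = 329.7·28.78^(-0.1332) = 329.7·0.63922 = 210.750.
At 7010 K (t = 70.1):
  R = 329.7·(70.1 − 60)^(-0.1332) = 329.7·10.1^(-0.1332) = 329.7·0.73489 = 242.294.
Gain = 242.294 / 210.750 = 1.1497 → 1.150.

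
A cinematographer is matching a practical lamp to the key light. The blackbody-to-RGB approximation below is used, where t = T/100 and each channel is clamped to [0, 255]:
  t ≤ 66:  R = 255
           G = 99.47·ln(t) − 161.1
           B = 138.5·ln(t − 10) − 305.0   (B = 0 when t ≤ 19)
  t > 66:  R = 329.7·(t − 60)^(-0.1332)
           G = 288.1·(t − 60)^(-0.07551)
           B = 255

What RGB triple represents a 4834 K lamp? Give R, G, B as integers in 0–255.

t = 4834/100 = 48.34; the t ≤ 66 branch applies.
R = 255 by definition for t ≤ 66.
G = 99.47·ln 48.34 − 161.1 = 99.47·3.8783 − 161.1 = 224.670.
B = 138.5·ln(48.34 − 10) − 305.0 = 138.5·ln 38.34 − 305.0 = 138.5·3.6465 − 305.0 = 200.039.
Rounded: (255, 225, 200).

R=255, G=225, B=200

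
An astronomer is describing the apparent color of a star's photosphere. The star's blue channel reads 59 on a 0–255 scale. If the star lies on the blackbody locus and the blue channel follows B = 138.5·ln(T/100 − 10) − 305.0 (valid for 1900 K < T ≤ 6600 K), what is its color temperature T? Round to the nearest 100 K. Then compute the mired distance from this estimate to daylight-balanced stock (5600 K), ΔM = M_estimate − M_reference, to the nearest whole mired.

+238 mireds

ln(t − 10) = (59 + 305.0) / 138.5 = 2.6282.
t − 10 = e^2.6282 = 13.848, so t = 23.848.
T = 100·t = 2385 K → 2400 K to the nearest 100 K.
M_estimate = 10⁶/2400 = 416.67; M_reference = 10⁶/5600 = 178.57.
ΔM = 416.67 − 178.57 = 238.10 → +238 mireds.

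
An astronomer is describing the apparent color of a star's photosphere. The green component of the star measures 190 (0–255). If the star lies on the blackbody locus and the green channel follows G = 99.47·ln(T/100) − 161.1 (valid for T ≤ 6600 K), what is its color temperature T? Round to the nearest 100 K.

3400 K

ln t = (190 + 161.1) / 99.47 = 3.5297.
t = e^3.5297 = 34.114.
T = 100·t = 3411 K → 3400 K to the nearest 100 K.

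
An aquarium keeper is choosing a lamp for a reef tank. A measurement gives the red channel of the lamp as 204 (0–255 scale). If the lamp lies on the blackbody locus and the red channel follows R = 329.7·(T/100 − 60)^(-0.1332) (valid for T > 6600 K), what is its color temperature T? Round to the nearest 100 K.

9700 K

(t − 60)^(-0.1332) = 204/329.7 = 0.61874.
t − 60 = 0.61874^(1/-0.1332) = 0.61874^(-7.508) = 36.748, so t = 96.748.
T = 100·t = 9675 K → 9700 K to the nearest 100 K.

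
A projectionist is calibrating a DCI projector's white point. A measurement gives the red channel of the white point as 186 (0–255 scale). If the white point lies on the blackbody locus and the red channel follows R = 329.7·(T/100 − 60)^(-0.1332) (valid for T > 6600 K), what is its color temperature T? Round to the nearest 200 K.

13400 K

(t − 60)^(-0.1332) = 186/329.7 = 0.56415.
t − 60 = 0.56415^(1/-0.1332) = 0.56415^(-7.508) = 73.521, so t = 133.521.
T = 100·t = 13352 K → 13400 K to the nearest 200 K.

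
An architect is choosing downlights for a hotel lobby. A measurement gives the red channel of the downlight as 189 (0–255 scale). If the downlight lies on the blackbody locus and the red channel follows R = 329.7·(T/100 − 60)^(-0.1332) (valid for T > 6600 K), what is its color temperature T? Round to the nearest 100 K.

(t − 60)^(-0.1332) = 189/329.7 = 0.57325.
t − 60 = 0.57325^(1/-0.1332) = 0.57325^(-7.508) = 65.199, so t = 125.199.
T = 100·t = 12520 K → 12500 K to the nearest 100 K.

12500 K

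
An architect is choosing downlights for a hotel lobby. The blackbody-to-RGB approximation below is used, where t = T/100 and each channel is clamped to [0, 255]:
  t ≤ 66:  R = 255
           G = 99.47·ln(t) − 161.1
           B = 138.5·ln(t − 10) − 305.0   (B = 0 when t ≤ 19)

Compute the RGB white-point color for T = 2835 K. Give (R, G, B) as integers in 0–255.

(255, 172, 98)

t = 2835/100 = 28.35; the t ≤ 66 branch applies.
R = 255 by definition for t ≤ 66.
G = 99.47·ln 28.35 − 161.1 = 99.47·3.3446 − 161.1 = 171.590.
B = 138.5·ln(28.35 − 10) − 305.0 = 138.5·ln 18.35 − 305.0 = 138.5·2.9096 − 305.0 = 97.984.
Rounded: (255, 172, 98).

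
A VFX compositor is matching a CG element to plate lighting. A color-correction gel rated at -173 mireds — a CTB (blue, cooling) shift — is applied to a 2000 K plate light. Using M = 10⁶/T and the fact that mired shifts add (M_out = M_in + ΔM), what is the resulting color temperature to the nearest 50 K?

M_in = 10⁶/2000 = 500.00 mireds.
M_out = 500.00 + (-173) = 327.00 mireds.
T_out = 10⁶/327.00 = 3058.1 K → 3050 K.

3050 K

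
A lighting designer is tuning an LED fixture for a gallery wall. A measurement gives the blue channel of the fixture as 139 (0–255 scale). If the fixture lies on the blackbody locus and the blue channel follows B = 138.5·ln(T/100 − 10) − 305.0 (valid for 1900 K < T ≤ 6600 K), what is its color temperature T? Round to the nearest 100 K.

ln(t − 10) = (139 + 305.0) / 138.5 = 3.2058.
t − 10 = e^3.2058 = 24.675, so t = 34.675.
T = 100·t = 3467 K → 3500 K to the nearest 100 K.

3500 K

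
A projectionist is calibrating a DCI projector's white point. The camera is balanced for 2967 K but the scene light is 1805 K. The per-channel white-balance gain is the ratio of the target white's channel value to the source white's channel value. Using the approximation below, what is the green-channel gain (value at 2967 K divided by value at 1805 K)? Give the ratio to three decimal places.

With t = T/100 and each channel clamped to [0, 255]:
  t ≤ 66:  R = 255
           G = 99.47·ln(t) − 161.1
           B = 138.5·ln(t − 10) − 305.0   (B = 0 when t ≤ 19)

1.390

At 1805 K (t = 18.05):
  G = 99.47·ln 18.05 − 161.1 = 99.47·2.8931 − 161.1 = 126.681.
At 2967 K (t = 29.67):
  G = 99.47·ln 29.67 − 161.1 = 99.47·3.3901 − 161.1 = 176.117.
Gain = 176.117 / 126.681 = 1.3902 → 1.390.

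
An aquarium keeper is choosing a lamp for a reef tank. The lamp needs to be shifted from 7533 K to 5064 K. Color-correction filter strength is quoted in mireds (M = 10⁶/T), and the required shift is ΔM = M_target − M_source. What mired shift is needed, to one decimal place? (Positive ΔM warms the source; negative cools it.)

+64.7 mireds

M_source = 10⁶/7533 = 132.749; M_target = 10⁶/5064 = 197.472.
ΔM = 197.472 − 132.749 = 64.723 → +64.7 mireds, a warming shift.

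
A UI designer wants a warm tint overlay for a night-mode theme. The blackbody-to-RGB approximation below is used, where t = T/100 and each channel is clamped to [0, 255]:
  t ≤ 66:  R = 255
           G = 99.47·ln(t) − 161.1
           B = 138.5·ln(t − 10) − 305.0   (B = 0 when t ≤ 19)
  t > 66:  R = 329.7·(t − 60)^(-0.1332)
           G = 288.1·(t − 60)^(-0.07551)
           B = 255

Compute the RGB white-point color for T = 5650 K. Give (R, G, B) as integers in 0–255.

t = 5650/100 = 56.5; the t ≤ 66 branch applies.
R = 255 by definition for t ≤ 66.
G = 99.47·ln 56.5 − 161.1 = 99.47·4.0342 − 161.1 = 240.186.
B = 138.5·ln(56.5 − 10) − 305.0 = 138.5·ln 46.5 − 305.0 = 138.5·3.8395 − 305.0 = 226.764.
Rounded: (255, 240, 227).

(255, 240, 227)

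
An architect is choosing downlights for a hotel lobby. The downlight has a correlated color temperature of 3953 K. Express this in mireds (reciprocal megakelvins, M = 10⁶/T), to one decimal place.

253.0 mireds

M = 10⁶ / 3953 = 252.972 → 253.0 mireds.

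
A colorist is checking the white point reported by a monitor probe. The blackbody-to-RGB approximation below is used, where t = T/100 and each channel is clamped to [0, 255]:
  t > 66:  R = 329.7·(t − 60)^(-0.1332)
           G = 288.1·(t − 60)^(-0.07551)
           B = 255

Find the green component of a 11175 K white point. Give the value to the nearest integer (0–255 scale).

t = 11175/100 = 111.75; the t > 66 branch applies.
G = 288.1·(111.75 − 60)^(-0.07551) = 288.1·51.75^(-0.07551) = 288.1·0.74231 = 213.858.
Rounded: 214.

214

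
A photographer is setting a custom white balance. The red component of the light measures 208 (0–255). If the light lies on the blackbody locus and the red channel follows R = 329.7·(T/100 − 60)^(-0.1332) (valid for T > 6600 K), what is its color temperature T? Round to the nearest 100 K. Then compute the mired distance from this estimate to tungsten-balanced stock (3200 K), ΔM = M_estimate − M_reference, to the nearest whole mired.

(t − 60)^(-0.1332) = 208/329.7 = 0.63088.
t − 60 = 0.63088^(1/-0.1332) = 0.63088^(-7.508) = 31.763, so t = 91.763.
T = 100·t = 9176 K → 9200 K to the nearest 100 K.
M_estimate = 10⁶/9200 = 108.70; M_reference = 10⁶/3200 = 312.50.
ΔM = 108.70 − 312.50 = -203.80 → -204 mireds.

-204 mireds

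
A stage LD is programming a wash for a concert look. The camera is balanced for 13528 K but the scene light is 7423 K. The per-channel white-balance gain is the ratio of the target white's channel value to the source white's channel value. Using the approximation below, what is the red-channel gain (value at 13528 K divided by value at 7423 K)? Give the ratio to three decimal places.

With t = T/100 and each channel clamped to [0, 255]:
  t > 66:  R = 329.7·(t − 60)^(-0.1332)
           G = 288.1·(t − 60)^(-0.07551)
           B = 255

0.801

At 7423 K (t = 74.23):
  R = 329.7·(74.23 − 60)^(-0.1332) = 329.7·14.23^(-0.1332) = 329.7·0.70209 = 231.479.
At 13528 K (t = 135.28):
  R = 329.7·(135.28 − 60)^(-0.1332) = 329.7·75.28^(-0.1332) = 329.7·0.56238 = 185.415.
Gain = 185.415 / 231.479 = 0.8010 → 0.801.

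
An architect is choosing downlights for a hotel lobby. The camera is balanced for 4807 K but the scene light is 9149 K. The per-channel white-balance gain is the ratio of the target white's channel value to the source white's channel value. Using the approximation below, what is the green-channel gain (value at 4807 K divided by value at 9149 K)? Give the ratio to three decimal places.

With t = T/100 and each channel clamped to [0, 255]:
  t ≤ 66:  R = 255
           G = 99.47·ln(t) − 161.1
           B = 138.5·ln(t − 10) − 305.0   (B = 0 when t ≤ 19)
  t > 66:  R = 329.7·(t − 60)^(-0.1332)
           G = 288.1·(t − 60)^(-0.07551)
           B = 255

At 9149 K (t = 91.49):
  G = 288.1·(91.49 − 60)^(-0.07551) = 288.1·31.49^(-0.07551) = 288.1·0.77068 = 222.032.
At 4807 K (t = 48.07):
  G = 99.47·ln 48.07 − 161.1 = 99.47·3.8727 − 161.1 = 224.113.
Gain = 224.113 / 222.032 = 1.0094 → 1.009.

1.009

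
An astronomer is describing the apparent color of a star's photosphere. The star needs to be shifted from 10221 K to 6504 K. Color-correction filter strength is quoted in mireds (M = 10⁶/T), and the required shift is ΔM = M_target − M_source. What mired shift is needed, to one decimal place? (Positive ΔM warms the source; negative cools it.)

M_source = 10⁶/10221 = 97.838; M_target = 10⁶/6504 = 153.752.
ΔM = 153.752 − 97.838 = 55.914 → +55.9 mireds, a warming shift.

+55.9 mireds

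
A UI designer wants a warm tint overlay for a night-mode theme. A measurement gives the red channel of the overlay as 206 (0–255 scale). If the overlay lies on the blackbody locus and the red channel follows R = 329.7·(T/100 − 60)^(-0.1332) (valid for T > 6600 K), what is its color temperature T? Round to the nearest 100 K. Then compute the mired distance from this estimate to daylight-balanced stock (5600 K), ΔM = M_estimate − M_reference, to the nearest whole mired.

(t − 60)^(-0.1332) = 206/329.7 = 0.62481.
t − 60 = 0.62481^(1/-0.1332) = 0.62481^(-7.508) = 34.152, so t = 94.152.
T = 100·t = 9415 K → 9400 K to the nearest 100 K.
M_estimate = 10⁶/9400 = 106.38; M_reference = 10⁶/5600 = 178.57.
ΔM = 106.38 − 178.57 = -72.19 → -72 mireds.

-72 mireds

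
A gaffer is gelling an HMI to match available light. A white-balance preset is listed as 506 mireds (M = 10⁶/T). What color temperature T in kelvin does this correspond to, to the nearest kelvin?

1976 K

T = 10⁶ / 506 = 1976.28 K → 1976 K.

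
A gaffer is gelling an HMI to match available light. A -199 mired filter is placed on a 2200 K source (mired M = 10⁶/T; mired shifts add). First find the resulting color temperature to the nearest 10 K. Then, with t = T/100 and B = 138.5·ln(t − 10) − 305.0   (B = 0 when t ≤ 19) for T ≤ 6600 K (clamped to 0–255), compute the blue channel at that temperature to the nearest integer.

162

M_in = 10⁶/2200 = 454.55; M_out = 454.55 + (-199) = 255.55.
T_out = 10⁶/255.55 = 3913.2 K → 3910 K; t = 39.1.
B = 138.5·ln(39.1 − 10) − 305.0 = 138.5·ln 29.1 − 305.0 = 138.5·3.3707 − 305.0 = 161.847.
Rounded: 162.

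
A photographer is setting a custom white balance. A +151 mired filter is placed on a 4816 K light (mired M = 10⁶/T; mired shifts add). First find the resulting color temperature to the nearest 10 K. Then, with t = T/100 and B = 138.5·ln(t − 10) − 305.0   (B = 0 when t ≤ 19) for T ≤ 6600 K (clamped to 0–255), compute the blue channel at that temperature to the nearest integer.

M_in = 10⁶/4816 = 207.64; M_out = 207.64 + (+151) = 358.64.
T_out = 10⁶/358.64 = 2788.3 K → 2790 K; t = 27.9.
B = 138.5·ln(27.9 − 10) − 305.0 = 138.5·ln 17.9 − 305.0 = 138.5·2.8848 − 305.0 = 94.545.
Rounded: 95.

95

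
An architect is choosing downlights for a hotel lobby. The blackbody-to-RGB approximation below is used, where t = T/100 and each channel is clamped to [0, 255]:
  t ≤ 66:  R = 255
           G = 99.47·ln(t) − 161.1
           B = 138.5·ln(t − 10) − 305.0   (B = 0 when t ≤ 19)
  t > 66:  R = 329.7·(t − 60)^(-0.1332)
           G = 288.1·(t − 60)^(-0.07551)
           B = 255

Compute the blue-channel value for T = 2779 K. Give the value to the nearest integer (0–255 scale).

t = 2779/100 = 27.79; the t ≤ 66 branch applies.
B = 138.5·ln(27.79 − 10) − 305.0 = 138.5·ln 17.79 − 305.0 = 138.5·2.8786 − 305.0 = 93.691.
Rounded: 94.

94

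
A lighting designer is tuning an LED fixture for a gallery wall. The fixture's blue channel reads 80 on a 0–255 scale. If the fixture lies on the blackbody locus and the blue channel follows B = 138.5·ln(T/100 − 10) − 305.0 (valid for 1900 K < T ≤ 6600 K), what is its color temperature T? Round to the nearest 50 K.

ln(t − 10) = (80 + 305.0) / 138.5 = 2.7798.
t − 10 = e^2.7798 = 16.116, so t = 26.116.
T = 100·t = 2612 K → 2600 K to the nearest 50 K.

2600 K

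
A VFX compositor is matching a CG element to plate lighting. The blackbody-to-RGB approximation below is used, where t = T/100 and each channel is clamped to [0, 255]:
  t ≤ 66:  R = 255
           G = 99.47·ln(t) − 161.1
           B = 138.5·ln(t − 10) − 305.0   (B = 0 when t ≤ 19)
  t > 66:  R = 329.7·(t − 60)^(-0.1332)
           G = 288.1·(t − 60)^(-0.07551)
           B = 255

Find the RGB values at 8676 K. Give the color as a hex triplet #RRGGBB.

t = 8676/100 = 86.76; the t > 66 branch applies.
R = 329.7·(86.76 − 60)^(-0.1332) = 329.7·26.76^(-0.1332) = 329.7·0.64544 = 212.803.
G = 288.1·(86.76 − 60)^(-0.07551) = 288.1·26.76^(-0.07551) = 288.1·0.78021 = 224.778.
B = 255 by definition for t > 66.
Rounded: (213, 225, 255).
In hex: #D5E1FF.

#D5E1FF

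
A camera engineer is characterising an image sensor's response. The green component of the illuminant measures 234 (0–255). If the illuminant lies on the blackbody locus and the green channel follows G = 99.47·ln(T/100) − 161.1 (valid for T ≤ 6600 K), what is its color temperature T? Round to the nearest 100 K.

ln t = (234 + 161.1) / 99.47 = 3.9721.
t = e^3.9721 = 53.093.
T = 100·t = 5309 K → 5300 K to the nearest 100 K.

5300 K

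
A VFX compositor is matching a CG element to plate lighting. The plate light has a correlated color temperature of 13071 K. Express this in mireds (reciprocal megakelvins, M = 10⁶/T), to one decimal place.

76.5 mireds

M = 10⁶ / 13071 = 76.505 → 76.5 mireds.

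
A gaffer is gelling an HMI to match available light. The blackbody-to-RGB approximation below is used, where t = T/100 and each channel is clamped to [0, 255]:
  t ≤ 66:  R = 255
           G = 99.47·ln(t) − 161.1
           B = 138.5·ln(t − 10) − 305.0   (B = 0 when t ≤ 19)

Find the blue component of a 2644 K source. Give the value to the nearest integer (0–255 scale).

83

t = 2644/100 = 26.44; the t ≤ 66 branch applies.
B = 138.5·ln(26.44 − 10) − 305.0 = 138.5·ln 16.44 − 305.0 = 138.5·2.7997 − 305.0 = 82.761.
Rounded: 83.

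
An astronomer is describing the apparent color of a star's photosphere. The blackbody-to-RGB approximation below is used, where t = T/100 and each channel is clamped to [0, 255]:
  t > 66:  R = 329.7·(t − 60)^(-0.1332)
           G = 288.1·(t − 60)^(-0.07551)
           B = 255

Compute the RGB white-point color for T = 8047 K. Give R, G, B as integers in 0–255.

R=221, G=229, B=255

t = 8047/100 = 80.47; the t > 66 branch applies.
R = 329.7·(80.47 − 60)^(-0.1332) = 329.7·20.47^(-0.1332) = 329.7·0.66890 = 220.535.
G = 288.1·(80.47 − 60)^(-0.07551) = 288.1·20.47^(-0.07551) = 288.1·0.79615 = 229.372.
B = 255 by definition for t > 66.
Rounded: (221, 229, 255).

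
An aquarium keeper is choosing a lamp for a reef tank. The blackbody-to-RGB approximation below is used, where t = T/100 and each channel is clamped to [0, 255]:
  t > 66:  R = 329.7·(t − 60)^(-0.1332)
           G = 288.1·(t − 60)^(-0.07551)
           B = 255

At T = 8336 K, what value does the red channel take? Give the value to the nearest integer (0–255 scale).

217

t = 8336/100 = 83.36; the t > 66 branch applies.
R = 329.7·(83.36 − 60)^(-0.1332) = 329.7·23.36^(-0.1332) = 329.7·0.65723 = 216.690.
Rounded: 217.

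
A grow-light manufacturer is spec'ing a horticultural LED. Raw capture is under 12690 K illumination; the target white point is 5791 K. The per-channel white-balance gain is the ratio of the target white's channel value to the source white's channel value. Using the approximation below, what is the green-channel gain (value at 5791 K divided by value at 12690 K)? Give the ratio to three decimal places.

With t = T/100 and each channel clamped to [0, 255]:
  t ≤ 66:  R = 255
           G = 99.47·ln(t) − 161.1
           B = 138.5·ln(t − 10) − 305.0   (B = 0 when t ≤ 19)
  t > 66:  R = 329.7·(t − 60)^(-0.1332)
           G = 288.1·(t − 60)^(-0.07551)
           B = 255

At 12690 K (t = 126.9):
  G = 288.1·(126.9 − 60)^(-0.07551) = 288.1·66.9^(-0.07551) = 288.1·0.72805 = 209.752.
At 5791 K (t = 57.91):
  G = 99.47·ln 57.91 − 161.1 = 99.47·4.0589 − 161.1 = 242.638.
Gain = 242.638 / 209.752 = 1.1568 → 1.157.

1.157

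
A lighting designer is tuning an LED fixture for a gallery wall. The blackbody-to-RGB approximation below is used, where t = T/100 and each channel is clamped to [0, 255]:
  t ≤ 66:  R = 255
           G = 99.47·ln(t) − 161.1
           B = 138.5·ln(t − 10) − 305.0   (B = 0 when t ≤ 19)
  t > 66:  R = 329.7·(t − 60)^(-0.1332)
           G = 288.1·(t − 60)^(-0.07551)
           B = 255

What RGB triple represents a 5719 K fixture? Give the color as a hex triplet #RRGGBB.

t = 5719/100 = 57.19; the t ≤ 66 branch applies.
R = 255 by definition for t ≤ 66.
G = 99.47·ln 57.19 − 161.1 = 99.47·4.0464 − 161.1 = 241.393.
B = 138.5·ln(57.19 − 10) − 305.0 = 138.5·ln 47.19 − 305.0 = 138.5·3.8542 − 305.0 = 228.804.
Rounded: (255, 241, 229).
In hex: #FFF1E5.

#FFF1E5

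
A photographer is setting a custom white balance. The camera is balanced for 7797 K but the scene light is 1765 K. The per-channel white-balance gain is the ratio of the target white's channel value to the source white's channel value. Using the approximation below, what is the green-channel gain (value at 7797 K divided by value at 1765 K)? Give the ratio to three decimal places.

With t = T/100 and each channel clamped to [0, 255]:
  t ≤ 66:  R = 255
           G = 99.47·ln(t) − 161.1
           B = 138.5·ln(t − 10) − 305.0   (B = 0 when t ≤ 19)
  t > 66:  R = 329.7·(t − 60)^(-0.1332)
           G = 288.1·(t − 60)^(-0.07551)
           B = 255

1.861

At 1765 K (t = 17.65):
  G = 99.47·ln 17.65 − 161.1 = 99.47·2.8707 − 161.1 = 124.452.
At 7797 K (t = 77.97):
  G = 288.1·(77.97 − 60)^(-0.07551) = 288.1·17.97^(-0.07551) = 288.1·0.80402 = 231.639.
Gain = 231.639 / 124.452 = 1.8613 → 1.861.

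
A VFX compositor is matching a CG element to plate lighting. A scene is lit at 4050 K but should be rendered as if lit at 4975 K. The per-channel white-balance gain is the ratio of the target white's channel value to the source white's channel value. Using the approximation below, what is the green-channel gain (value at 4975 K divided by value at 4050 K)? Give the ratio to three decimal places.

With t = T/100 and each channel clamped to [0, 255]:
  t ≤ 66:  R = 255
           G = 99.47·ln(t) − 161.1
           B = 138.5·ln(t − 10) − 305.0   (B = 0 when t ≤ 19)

1.099

At 4050 K (t = 40.5):
  G = 99.47·ln 40.5 − 161.1 = 99.47·3.7013 − 161.1 = 207.069.
At 4975 K (t = 49.75):
  G = 99.47·ln 49.75 − 161.1 = 99.47·3.9070 − 161.1 = 227.530.
Gain = 227.530 / 207.069 = 1.0988 → 1.099.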